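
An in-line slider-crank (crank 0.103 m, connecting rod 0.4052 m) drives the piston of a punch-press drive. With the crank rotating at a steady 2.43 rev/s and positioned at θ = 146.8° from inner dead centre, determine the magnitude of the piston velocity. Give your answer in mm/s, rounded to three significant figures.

676

ω = 2π·2.43 = 15.27 rad/s
For an in-line slider-crank, x = r cosθ + √(L² − r² sin²θ), so v = −rω sinθ·[1 + r cosθ/√(L² − r² sin²θ)].
With r = 0.103 m, L = 0.4052 m, θ = 146.8°: √(L² − r² sin²θ) = 0.40126 m.
v = −0.103·15.27·0.54756·[1 + 0.103·-0.83676/0.40126] = -0.67615 m/s.
|v| = 0.67615 m/s = 676.15 mm/s.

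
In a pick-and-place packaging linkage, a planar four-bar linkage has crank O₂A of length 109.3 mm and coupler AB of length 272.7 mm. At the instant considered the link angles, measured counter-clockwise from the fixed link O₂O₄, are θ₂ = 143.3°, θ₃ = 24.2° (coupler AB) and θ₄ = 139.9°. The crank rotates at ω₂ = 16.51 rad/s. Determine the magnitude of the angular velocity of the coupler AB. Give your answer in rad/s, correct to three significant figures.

0.436

ω₂ = 16.51 rad/s
Differentiating the loop-closure r₂e^{iθ₂}+r₃e^{iθ₃}=r₁+r₄e^{iθ₄} gives r₂ω₂e^{iθ₂}+r₃ω₃e^{iθ₃}=r₄ω₄e^{iθ₄}.
Eliminating the other unknown: ω₃ = r₂ω₂ sin(θ₄−θ₂) / [r₃ sin(θ₃−θ₄)].
Numerator sine = -0.05931; denominator sine = -0.90108.
Result = 0.1093·16.51·(-0.05931) / (0.2727·(-0.90108)) = +0.43553 rad/s; magnitude 0.43553 rad/s.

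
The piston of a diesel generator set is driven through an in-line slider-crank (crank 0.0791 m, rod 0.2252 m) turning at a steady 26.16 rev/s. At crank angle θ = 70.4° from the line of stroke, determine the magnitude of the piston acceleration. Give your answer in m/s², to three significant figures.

ω = 2π·26.2 = 164.4 rad/s
x(θ) = r cosθ + √(L² − r² sin²θ); with ω constant, a = ω²·d²x/dθ².
d²x/dθ² = −r cosθ − r²(cos2θ)/√u − r⁴ sin²2θ/(4u^{3/2}),  u = L² − r² sin²θ = 0.0451623 m².
Substituting r = 0.0791 m, L = 0.2252 m, θ = 70.4°: d²x/dθ² = -0.0041258 m.
a = ω²·d²x/dθ² = (164.4)²·(-0.0041258) = -111.47 m/s²;  |a| = 111.47 m/s².

111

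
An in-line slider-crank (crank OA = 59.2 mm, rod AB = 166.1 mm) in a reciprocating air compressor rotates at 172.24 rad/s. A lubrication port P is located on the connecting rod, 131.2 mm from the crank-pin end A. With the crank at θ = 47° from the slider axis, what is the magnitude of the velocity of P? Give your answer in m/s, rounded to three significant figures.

9.06

ω = 172.2 rad/s.  Crank-pin speed |V_A| = rω = 10.197 m/s, perpendicular to OA.
Rod angle: sinφ = −(r/L) sinθ ⇒ φ = -15.109°; ω_rod = −rω cosθ/√(L²−r²sin²θ) = -43.366 rad/s.
V_P = V_A + ω_rod × AP, with AP = 0.1312 m along the rod.
Components: V_Px = −rω sinθ − a·ω_rod·sinφ = -8.9404 m/s;  V_Py = rω cosθ + a·ω_rod·cosφ = +1.4612 m/s.
|V_P| = √(V_Px² + V_Py²) = 9.059 m/s.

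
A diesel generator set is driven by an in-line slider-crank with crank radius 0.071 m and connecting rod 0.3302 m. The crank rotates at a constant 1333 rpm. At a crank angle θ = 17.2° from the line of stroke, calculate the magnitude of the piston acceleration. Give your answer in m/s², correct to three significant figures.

ω = 2π·1333/60 = 139.6 rad/s
x(θ) = r cosθ + √(L² − r² sin²θ); with ω constant, a = ω²·d²x/dθ².
d²x/dθ² = −r cosθ − r²(cos2θ)/√u − r⁴ sin²2θ/(4u^{3/2}),  u = L² − r² sin²θ = 0.108591 m².
Substituting r = 0.071 m, L = 0.3302 m, θ = 17.2°: d²x/dθ² = -0.080504 m.
a = ω²·d²x/dθ² = (139.6)²·(-0.080504) = -1568.7 m/s²;  |a| = 1568.7 m/s².

1570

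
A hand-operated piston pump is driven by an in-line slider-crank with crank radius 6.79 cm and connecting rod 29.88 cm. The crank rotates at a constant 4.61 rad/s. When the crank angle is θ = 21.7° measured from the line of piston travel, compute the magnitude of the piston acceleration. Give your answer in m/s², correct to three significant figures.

ω = 4.61 rad/s
x(θ) = r cosθ + √(L² − r² sin²θ); with ω constant, a = ω²·d²x/dθ².
d²x/dθ² = −r cosθ − r²(cos2θ)/√u − r⁴ sin²2θ/(4u^{3/2}),  u = L² − r² sin²θ = 0.0886511 m².
Substituting r = 0.0679 m, L = 0.2988 m, θ = 21.7°: d²x/dθ² = -0.074434 m.
a = ω²·d²x/dθ² = (4.61)²·(-0.074434) = -1.5819 m/s²;  |a| = 1.5819 m/s².

1.58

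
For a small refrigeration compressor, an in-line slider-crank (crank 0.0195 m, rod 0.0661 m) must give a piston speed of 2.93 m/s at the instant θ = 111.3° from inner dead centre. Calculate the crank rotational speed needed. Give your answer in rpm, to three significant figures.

For an in-line slider-crank, |v_piston| = rω|sinθ|·[1 + r cosθ/√(L² − r² sin²θ)].
With r = 0.0195 m, L = 0.0661 m, θ = 111.3°: the bracketed kinematic factor |dx/dθ| = 0.016143 m.
ω = v/|dx/dθ| = 2.93/0.016143 = 181.5 rad/s.
N = 60ω/(2π) = 1733.2 rpm.

1730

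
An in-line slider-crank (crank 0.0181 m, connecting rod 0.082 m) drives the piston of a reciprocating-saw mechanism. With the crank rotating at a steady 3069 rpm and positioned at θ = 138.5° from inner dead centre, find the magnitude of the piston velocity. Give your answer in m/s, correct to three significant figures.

3.21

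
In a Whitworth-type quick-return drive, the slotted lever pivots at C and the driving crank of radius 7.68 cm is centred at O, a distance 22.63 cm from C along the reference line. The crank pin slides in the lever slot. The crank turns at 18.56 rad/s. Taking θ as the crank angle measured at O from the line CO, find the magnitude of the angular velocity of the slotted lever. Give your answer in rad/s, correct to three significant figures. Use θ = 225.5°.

ω = 18.56 rad/s
Crank pin A relative to C: A = (d + r cosθ, r sinθ); lever angle φ = atan2(r sinθ, d + r cosθ).
Differentiating tanφ: φ̇ = rω(d cosθ + r)/(d² + r² + 2dr cosθ).
d² + r² + 2dr cosθ = |CA|² = 0.0327465 m²;  d cosθ + r = -0.081816 m.
|ω_lever| = |0.0768·18.56·-0.081816| / 0.0327465 = 3.5613 rad/s.

3.56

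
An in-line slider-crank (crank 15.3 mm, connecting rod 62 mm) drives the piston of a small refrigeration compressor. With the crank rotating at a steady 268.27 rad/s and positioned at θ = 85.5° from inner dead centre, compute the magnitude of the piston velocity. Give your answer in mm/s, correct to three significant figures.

ω = 268.3 rad/s
For an in-line slider-crank, x = r cosθ + √(L² − r² sin²θ), so v = −rω sinθ·[1 + r cosθ/√(L² − r² sin²θ)].
With r = 0.0153 m, L = 0.062 m, θ = 85.5°: √(L² − r² sin²θ) = 0.060095 m.
v = −0.0153·268.3·0.99692·[1 + 0.0153·0.07846/0.060095] = -4.1736 m/s.
|v| = 4.1736 m/s = 4173.6 mm/s.

4170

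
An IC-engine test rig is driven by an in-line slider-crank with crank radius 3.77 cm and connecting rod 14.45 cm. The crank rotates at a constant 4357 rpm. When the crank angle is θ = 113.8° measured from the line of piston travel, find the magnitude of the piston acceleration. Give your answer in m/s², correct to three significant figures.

ω = 2π·4357/60 = 456.3 rad/s
x(θ) = r cosθ + √(L² − r² sin²θ); with ω constant, a = ω²·d²x/dθ².
d²x/dθ² = −r cosθ − r²(cos2θ)/√u − r⁴ sin²2θ/(4u^{3/2}),  u = L² − r² sin²θ = 0.0196904 m².
Substituting r = 0.0377 m, L = 0.1445 m, θ = 113.8°: d²x/dθ² = +0.021944 m.
a = ω²·d²x/dθ² = (456.3)²·(+0.021944) = +4568.2 m/s²;  |a| = 4568.2 m/s².

4570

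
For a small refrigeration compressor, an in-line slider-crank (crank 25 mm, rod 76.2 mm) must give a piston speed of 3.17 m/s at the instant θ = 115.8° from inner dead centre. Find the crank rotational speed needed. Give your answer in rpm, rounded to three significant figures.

For an in-line slider-crank, |v_piston| = rω|sinθ|·[1 + r cosθ/√(L² − r² sin²θ)].
With r = 0.025 m, L = 0.0762 m, θ = 115.8°: the bracketed kinematic factor |dx/dθ| = 0.019144 m.
ω = v/|dx/dθ| = 3.17/0.019144 = 165.59 rad/s.
N = 60ω/(2π) = 1581.2 rpm.

1580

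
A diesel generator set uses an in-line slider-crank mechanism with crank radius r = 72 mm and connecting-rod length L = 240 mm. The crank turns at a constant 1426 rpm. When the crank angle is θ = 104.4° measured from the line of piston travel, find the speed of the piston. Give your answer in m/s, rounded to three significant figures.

9.60

ω = 2π·1426/60 = 149.3 rad/s
For an in-line slider-crank, x = r cosθ + √(L² − r² sin²θ), so v = −rω sinθ·[1 + r cosθ/√(L² − r² sin²θ)].
With r = 0.072 m, L = 0.24 m, θ = 104.4°: √(L² − r² sin²θ) = 0.22964 m.
v = −0.072·149.3·0.96858·[1 + 0.072·-0.24869/0.22964] = -9.602 m/s.
|v| = 9.602 m/s.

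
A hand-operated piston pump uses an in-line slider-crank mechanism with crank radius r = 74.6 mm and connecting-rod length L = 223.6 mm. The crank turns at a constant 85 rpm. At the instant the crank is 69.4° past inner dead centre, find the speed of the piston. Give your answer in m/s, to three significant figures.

0.698

ω = 2π·85/60 = 8.901 rad/s
For an in-line slider-crank, x = r cosθ + √(L² − r² sin²θ), so v = −rω sinθ·[1 + r cosθ/√(L² − r² sin²θ)].
With r = 0.0746 m, L = 0.2236 m, θ = 69.4°: √(L² − r² sin²θ) = 0.21242 m.
v = −0.0746·8.901·0.93606·[1 + 0.0746·0.35184/0.21242] = -0.69837 m/s.
|v| = 0.69837 m/s.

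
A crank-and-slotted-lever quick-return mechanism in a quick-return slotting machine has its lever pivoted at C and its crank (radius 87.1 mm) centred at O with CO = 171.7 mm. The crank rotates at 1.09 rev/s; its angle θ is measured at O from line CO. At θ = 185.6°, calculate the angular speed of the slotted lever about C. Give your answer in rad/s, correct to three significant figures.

ω = 6.849 rad/s (from 1.09 rev/s).
Crank pin A relative to C: A = (d + r cosθ, r sinθ); lever angle φ = atan2(r sinθ, d + r cosθ).
Differentiating tanφ: φ̇ = rω(d cosθ + r)/(d² + r² + 2dr cosθ).
d² + r² + 2dr cosθ = |CA|² = 0.00729991 m²;  d cosθ + r = -0.083781 m.
|ω_lever| = |0.0871·6.849·-0.083781| / 0.00729991 = 6.8462 rad/s.

6.85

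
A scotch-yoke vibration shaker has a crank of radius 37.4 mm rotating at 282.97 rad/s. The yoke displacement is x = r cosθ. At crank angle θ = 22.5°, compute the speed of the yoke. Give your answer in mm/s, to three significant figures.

ω = 283 rad/s
x = r cosθ ⇒ ẋ = −rω sinθ.
|v| = rω|sinθ| = 0.0374·283·|sin 22.5°| = 4.05 m/s = 4050 mm/s.

4050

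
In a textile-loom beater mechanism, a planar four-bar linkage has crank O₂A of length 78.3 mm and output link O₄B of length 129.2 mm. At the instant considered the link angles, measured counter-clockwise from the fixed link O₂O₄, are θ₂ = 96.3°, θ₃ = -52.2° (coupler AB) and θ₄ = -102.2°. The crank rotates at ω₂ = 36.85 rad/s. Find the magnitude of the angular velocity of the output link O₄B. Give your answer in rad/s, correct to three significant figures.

15.2

ω₂ = 36.85 rad/s
Differentiating the loop-closure r₂e^{iθ₂}+r₃e^{iθ₃}=r₁+r₄e^{iθ₄} gives r₂ω₂e^{iθ₂}+r₃ω₃e^{iθ₃}=r₄ω₄e^{iθ₄}.
Eliminating the other unknown: ω₄ = r₂ω₂ sin(θ₂−θ₃) / [r₄ sin(θ₄−θ₃)].
Numerator sine = +0.52250; denominator sine = -0.76604.
Result = 0.0783·36.85·(+0.52250) / (0.1292·(-0.76604)) = -15.232 rad/s; magnitude 15.232 rad/s.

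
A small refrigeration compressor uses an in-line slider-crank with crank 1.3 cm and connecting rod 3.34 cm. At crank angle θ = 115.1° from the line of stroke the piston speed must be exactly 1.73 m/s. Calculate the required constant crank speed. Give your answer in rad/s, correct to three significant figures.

178

For an in-line slider-crank, |v_piston| = rω|sinθ|·[1 + r cosθ/√(L² − r² sin²θ)].
With r = 0.013 m, L = 0.0334 m, θ = 115.1°: the bracketed kinematic factor |dx/dθ| = 0.0096954 m.
ω = v/|dx/dθ| = 1.73/0.0096954 = 178.44 rad/s.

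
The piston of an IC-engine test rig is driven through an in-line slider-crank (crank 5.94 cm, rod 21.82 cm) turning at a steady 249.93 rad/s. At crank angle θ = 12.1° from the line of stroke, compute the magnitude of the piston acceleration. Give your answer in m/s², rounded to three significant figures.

4550

ω = 249.9 rad/s
x(θ) = r cosθ + √(L² − r² sin²θ); with ω constant, a = ω²·d²x/dθ².
d²x/dθ² = −r cosθ − r²(cos2θ)/√u − r⁴ sin²2θ/(4u^{3/2}),  u = L² − r² sin²θ = 0.0474562 m².
Substituting r = 0.0594 m, L = 0.2182 m, θ = 12.1°: d²x/dθ² = -0.072904 m.
a = ω²·d²x/dθ² = (249.9)²·(-0.072904) = -4554 m/s²;  |a| = 4554 m/s².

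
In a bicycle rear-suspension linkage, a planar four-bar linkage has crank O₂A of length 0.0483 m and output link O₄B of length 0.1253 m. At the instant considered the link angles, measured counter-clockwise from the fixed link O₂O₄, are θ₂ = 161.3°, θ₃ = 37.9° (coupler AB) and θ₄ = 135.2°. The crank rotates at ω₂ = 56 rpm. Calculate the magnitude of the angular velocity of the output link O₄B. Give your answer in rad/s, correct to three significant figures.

ω₂ = 5.864 rad/s (from 56 rpm).
Differentiating the loop-closure r₂e^{iθ₂}+r₃e^{iθ₃}=r₁+r₄e^{iθ₄} gives r₂ω₂e^{iθ₂}+r₃ω₃e^{iθ₃}=r₄ω₄e^{iθ₄}.
Eliminating the other unknown: ω₄ = r₂ω₂ sin(θ₂−θ₃) / [r₄ sin(θ₄−θ₃)].
Numerator sine = +0.83485; denominator sine = +0.99189.
Result = 0.0483·5.864·(+0.83485) / (0.1253·(+0.99189)) = +1.9026 rad/s; magnitude 1.9026 rad/s.

1.90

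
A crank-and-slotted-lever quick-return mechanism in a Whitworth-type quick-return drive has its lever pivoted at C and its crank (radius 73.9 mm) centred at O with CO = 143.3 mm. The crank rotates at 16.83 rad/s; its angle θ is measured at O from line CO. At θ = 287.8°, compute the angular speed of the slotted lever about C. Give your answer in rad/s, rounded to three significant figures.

4.51

ω = 16.83 rad/s
Crank pin A relative to C: A = (d + r cosθ, r sinθ); lever angle φ = atan2(r sinθ, d + r cosθ).
Differentiating tanφ: φ̇ = rω(d cosθ + r)/(d² + r² + 2dr cosθ).
d² + r² + 2dr cosθ = |CA|² = 0.0324706 m²;  d cosθ + r = +0.11771 m.
|ω_lever| = |0.0739·16.83·+0.11771| / 0.0324706 = 4.5085 rad/s.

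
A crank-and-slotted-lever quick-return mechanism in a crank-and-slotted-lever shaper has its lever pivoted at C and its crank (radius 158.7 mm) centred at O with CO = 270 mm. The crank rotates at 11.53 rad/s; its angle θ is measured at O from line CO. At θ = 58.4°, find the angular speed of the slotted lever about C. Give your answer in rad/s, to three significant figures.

3.84

ω = 11.53 rad/s
Crank pin A relative to C: A = (d + r cosθ, r sinθ); lever angle φ = atan2(r sinθ, d + r cosθ).
Differentiating tanφ: φ̇ = rω(d cosθ + r)/(d² + r² + 2dr cosθ).
d² + r² + 2dr cosθ = |CA|² = 0.14299 m²;  d cosθ + r = +0.30018 m.
|ω_lever| = |0.1587·11.53·+0.30018| / 0.14299 = 3.8413 rad/s.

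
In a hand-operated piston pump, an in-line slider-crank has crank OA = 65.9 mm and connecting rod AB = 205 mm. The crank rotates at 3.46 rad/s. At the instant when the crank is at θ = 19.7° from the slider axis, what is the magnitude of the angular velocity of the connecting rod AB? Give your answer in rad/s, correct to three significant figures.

1.05

ω = 3.46 rad/s
The rod makes angle φ with the slider axis where L sinφ = r sinθ; differentiating, L cosφ·φ̇ = r ω cosθ.
L cosφ = √(L² − r² sin²θ) = 0.20379 m.
|ω_rod| = r ω |cosθ| / √(L² − r² sin²θ) = 0.0659·3.46·0.94147/0.20379 = 1.0534 rad/s.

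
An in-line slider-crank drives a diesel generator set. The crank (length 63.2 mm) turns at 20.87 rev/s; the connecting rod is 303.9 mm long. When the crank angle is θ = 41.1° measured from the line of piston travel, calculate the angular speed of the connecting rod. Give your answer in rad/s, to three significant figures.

ω = 131.1 rad/s (converted from 20.87 rev/s).
The rod makes angle φ with the slider axis where L sinφ = r sinθ; differentiating, L cosφ·φ̇ = r ω cosθ.
L cosφ = √(L² − r² sin²θ) = 0.30105 m.
|ω_rod| = r ω |cosθ| / √(L² − r² sin²θ) = 0.0632·131.1·0.75356/0.30105 = 20.745 rad/s.

20.7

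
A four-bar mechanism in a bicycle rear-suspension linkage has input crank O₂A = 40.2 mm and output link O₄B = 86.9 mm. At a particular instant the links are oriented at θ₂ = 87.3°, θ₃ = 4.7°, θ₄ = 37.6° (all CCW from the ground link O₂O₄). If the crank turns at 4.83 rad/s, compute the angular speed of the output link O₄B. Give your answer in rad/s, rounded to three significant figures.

ω₂ = 4.83 rad/s
Differentiating the loop-closure r₂e^{iθ₂}+r₃e^{iθ₃}=r₁+r₄e^{iθ₄} gives r₂ω₂e^{iθ₂}+r₃ω₃e^{iθ₃}=r₄ω₄e^{iθ₄}.
Eliminating the other unknown: ω₄ = r₂ω₂ sin(θ₂−θ₃) / [r₄ sin(θ₄−θ₃)].
Numerator sine = +0.99167; denominator sine = +0.54317.
Result = 0.0402·4.83·(+0.99167) / (0.0869·(+0.54317)) = +4.0793 rad/s; magnitude 4.0793 rad/s.

4.08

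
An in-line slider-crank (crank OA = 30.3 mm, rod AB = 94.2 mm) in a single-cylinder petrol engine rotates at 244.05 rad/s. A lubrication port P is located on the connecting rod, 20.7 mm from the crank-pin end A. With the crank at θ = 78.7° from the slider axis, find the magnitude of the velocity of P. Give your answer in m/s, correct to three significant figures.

7.44

ω = 244.1 rad/s.  Crank-pin speed |V_A| = rω = 7.3947 m/s, perpendicular to OA.
Rod angle: sinφ = −(r/L) sinθ ⇒ φ = -18.386°; ω_rod = −rω cosθ/√(L²−r²sin²θ) = -16.209 rad/s.
V_P = V_A + ω_rod × AP, with AP = 0.0207 m along the rod.
Components: V_Px = −rω sinθ − a·ω_rod·sinφ = -7.3572 m/s;  V_Py = rω cosθ + a·ω_rod·cosφ = +1.1306 m/s.
|V_P| = √(V_Px² + V_Py²) = 7.4436 m/s.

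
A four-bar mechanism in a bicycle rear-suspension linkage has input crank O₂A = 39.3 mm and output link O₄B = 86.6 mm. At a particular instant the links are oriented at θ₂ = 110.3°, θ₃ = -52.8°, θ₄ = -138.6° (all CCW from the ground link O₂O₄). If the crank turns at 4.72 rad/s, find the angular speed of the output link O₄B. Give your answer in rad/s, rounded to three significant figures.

0.624

ω₂ = 4.72 rad/s
Differentiating the loop-closure r₂e^{iθ₂}+r₃e^{iθ₃}=r₁+r₄e^{iθ₄} gives r₂ω₂e^{iθ₂}+r₃ω₃e^{iθ₃}=r₄ω₄e^{iθ₄}.
Eliminating the other unknown: ω₄ = r₂ω₂ sin(θ₂−θ₃) / [r₄ sin(θ₄−θ₃)].
Numerator sine = +0.29070; denominator sine = -0.99731.
Result = 0.0393·4.72·(+0.29070) / (0.0866·(-0.99731)) = -0.62436 rad/s; magnitude 0.62436 rad/s.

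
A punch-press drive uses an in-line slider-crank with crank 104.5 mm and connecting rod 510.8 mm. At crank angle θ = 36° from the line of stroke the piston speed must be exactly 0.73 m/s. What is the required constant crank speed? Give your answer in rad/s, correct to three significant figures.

10.2

For an in-line slider-crank, |v_piston| = rω|sinθ|·[1 + r cosθ/√(L² − r² sin²θ)].
With r = 0.1045 m, L = 0.5108 m, θ = 36°: the bracketed kinematic factor |dx/dθ| = 0.071664 m.
ω = v/|dx/dθ| = 0.73/0.071664 = 10.186 rad/s.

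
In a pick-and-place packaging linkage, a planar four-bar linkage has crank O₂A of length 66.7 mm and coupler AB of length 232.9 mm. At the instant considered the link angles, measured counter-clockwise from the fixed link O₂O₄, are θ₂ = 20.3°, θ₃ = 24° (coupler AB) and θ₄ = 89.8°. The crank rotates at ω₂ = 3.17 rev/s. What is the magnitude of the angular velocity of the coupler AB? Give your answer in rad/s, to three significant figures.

ω₂ = 19.92 rad/s (from 3.17 rev/s).
Differentiating the loop-closure r₂e^{iθ₂}+r₃e^{iθ₃}=r₁+r₄e^{iθ₄} gives r₂ω₂e^{iθ₂}+r₃ω₃e^{iθ₃}=r₄ω₄e^{iθ₄}.
Eliminating the other unknown: ω₃ = r₂ω₂ sin(θ₄−θ₂) / [r₃ sin(θ₃−θ₄)].
Numerator sine = +0.93667; denominator sine = -0.91212.
Result = 0.0667·19.92·(+0.93667) / (0.2329·(-0.91212)) = -5.8578 rad/s; magnitude 5.8578 rad/s.

5.86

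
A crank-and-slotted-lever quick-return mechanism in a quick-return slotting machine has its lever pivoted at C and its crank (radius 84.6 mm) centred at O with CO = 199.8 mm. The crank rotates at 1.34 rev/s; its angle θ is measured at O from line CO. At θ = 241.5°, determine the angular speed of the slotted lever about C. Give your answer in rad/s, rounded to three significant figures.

ω = 8.419 rad/s (from 1.34 rev/s).
Crank pin A relative to C: A = (d + r cosθ, r sinθ); lever angle φ = atan2(r sinθ, d + r cosθ).
Differentiating tanφ: φ̇ = rω(d cosθ + r)/(d² + r² + 2dr cosθ).
d² + r² + 2dr cosθ = |CA|² = 0.0309463 m²;  d cosθ + r = -0.010736 m.
|ω_lever| = |0.0846·8.419·-0.010736| / 0.0309463 = 0.24712 rad/s.

0.247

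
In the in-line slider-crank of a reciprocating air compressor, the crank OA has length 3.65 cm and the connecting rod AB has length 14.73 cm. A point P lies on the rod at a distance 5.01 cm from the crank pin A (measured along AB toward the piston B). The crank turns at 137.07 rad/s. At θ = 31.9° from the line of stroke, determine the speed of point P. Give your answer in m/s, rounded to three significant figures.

ω = 137.1 rad/s.  Crank-pin speed |V_A| = rω = 5.0031 m/s, perpendicular to OA.
Rod angle: sinφ = −(r/L) sinθ ⇒ φ = -7.524°; ω_rod = −rω cosθ/√(L²−r²sin²θ) = -29.086 rad/s.
V_P = V_A + ω_rod × AP, with AP = 0.0501 m along the rod.
Components: V_Px = −rω sinθ − a·ω_rod·sinφ = -2.8346 m/s;  V_Py = rω cosθ + a·ω_rod·cosφ = +2.8028 m/s.
|V_P| = √(V_Px² + V_Py²) = 3.9863 m/s.

3.99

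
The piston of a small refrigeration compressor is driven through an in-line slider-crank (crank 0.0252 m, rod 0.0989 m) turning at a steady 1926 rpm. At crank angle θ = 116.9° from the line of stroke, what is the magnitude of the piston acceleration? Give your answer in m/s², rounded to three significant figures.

ω = 2π·1926/60 = 201.7 rad/s
x(θ) = r cosθ + √(L² − r² sin²θ); with ω constant, a = ω²·d²x/dθ².
d²x/dθ² = −r cosθ − r²(cos2θ)/√u − r⁴ sin²2θ/(4u^{3/2}),  u = L² − r² sin²θ = 0.00927616 m².
Substituting r = 0.0252 m, L = 0.0989 m, θ = 116.9°: d²x/dθ² = +0.015222 m.
a = ω²·d²x/dθ² = (201.7)²·(+0.015222) = +619.22 m/s²;  |a| = 619.22 m/s².

619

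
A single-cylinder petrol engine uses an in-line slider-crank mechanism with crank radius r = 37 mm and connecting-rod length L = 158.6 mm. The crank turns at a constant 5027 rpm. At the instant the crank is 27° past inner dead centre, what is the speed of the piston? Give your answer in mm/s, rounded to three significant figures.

10700

ω = 2π·5027/60 = 526.4 rad/s
For an in-line slider-crank, x = r cosθ + √(L² − r² sin²θ), so v = −rω sinθ·[1 + r cosθ/√(L² − r² sin²θ)].
With r = 0.037 m, L = 0.1586 m, θ = 27°: √(L² − r² sin²θ) = 0.15771 m.
v = −0.037·526.4·0.45399·[1 + 0.037·0.89101/0.15771] = -10.691 m/s.
|v| = 10.691 m/s = 10691 mm/s.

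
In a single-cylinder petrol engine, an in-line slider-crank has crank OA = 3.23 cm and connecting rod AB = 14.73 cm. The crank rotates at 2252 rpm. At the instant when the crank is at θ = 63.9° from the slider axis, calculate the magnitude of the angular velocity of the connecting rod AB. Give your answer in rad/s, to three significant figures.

ω = 235.8 rad/s (converted from 2252 rpm).
The rod makes angle φ with the slider axis where L sinφ = r sinθ; differentiating, L cosφ·φ̇ = r ω cosθ.
L cosφ = √(L² − r² sin²θ) = 0.14442 m.
|ω_rod| = r ω |cosθ| / √(L² − r² sin²θ) = 0.0323·235.8·0.43994/0.14442 = 23.205 rad/s.

23.2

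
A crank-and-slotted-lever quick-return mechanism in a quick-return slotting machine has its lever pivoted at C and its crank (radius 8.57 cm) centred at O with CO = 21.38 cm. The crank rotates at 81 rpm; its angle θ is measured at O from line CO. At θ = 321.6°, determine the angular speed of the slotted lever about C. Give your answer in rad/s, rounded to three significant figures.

ω = 8.482 rad/s (from 81 rpm).
Crank pin A relative to C: A = (d + r cosθ, r sinθ); lever angle φ = atan2(r sinθ, d + r cosθ).
Differentiating tanφ: φ̇ = rω(d cosθ + r)/(d² + r² + 2dr cosθ).
d² + r² + 2dr cosθ = |CA|² = 0.0817736 m²;  d cosθ + r = +0.25325 m.
|ω_lever| = |0.0857·8.482·+0.25325| / 0.0817736 = 2.2513 rad/s.

2.25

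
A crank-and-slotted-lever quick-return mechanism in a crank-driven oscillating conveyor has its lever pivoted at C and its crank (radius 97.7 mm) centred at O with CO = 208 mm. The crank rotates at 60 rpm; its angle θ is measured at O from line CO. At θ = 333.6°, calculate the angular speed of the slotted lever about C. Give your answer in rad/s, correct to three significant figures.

1.95

ω = 6.283 rad/s (from 60 rpm).
Crank pin A relative to C: A = (d + r cosθ, r sinθ); lever angle φ = atan2(r sinθ, d + r cosθ).
Differentiating tanφ: φ̇ = rω(d cosθ + r)/(d² + r² + 2dr cosθ).
d² + r² + 2dr cosθ = |CA|² = 0.0892139 m²;  d cosθ + r = +0.28401 m.
|ω_lever| = |0.0977·6.283·+0.28401| / 0.0892139 = 1.9542 rad/s.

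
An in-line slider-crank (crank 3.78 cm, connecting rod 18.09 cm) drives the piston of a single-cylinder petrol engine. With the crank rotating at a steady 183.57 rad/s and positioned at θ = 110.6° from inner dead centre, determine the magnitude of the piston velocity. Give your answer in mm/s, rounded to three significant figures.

6010

ω = 183.6 rad/s
For an in-line slider-crank, x = r cosθ + √(L² − r² sin²θ), so v = −rω sinθ·[1 + r cosθ/√(L² − r² sin²θ)].
With r = 0.0378 m, L = 0.1809 m, θ = 110.6°: √(L² − r² sin²θ) = 0.17741 m.
v = −0.0378·183.6·0.93606·[1 + 0.0378·-0.35184/0.17741] = -6.0083 m/s.
|v| = 6.0083 m/s = 6008.3 mm/s.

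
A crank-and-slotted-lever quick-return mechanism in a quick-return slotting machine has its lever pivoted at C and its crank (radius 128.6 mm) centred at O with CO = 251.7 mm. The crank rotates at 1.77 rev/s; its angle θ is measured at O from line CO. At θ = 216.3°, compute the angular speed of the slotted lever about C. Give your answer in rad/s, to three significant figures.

ω = 11.12 rad/s (from 1.77 rev/s).
Crank pin A relative to C: A = (d + r cosθ, r sinθ); lever angle φ = atan2(r sinθ, d + r cosθ).
Differentiating tanφ: φ̇ = rω(d cosθ + r)/(d² + r² + 2dr cosθ).
d² + r² + 2dr cosθ = |CA|² = 0.0277173 m²;  d cosθ + r = -0.074252 m.
|ω_lever| = |0.1286·11.12·-0.074252| / 0.0277173 = 3.8314 rad/s.

3.83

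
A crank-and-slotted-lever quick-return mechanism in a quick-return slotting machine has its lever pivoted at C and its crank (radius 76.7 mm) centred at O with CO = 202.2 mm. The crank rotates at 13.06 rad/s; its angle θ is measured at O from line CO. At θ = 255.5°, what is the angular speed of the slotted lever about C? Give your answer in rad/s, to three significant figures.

0.670

ω = 13.06 rad/s
Crank pin A relative to C: A = (d + r cosθ, r sinθ); lever angle φ = atan2(r sinθ, d + r cosθ).
Differentiating tanφ: φ̇ = rω(d cosθ + r)/(d² + r² + 2dr cosθ).
d² + r² + 2dr cosθ = |CA|² = 0.0390016 m²;  d cosθ + r = +0.026073 m.
|ω_lever| = |0.0767·13.06·+0.026073| / 0.0390016 = 0.66965 rad/s.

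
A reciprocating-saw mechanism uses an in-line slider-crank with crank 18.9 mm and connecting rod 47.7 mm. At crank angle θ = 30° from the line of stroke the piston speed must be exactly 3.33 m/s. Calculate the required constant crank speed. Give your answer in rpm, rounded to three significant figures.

2490

For an in-line slider-crank, |v_piston| = rω|sinθ|·[1 + r cosθ/√(L² − r² sin²θ)].
With r = 0.0189 m, L = 0.0477 m, θ = 30°: the bracketed kinematic factor |dx/dθ| = 0.012758 m.
ω = v/|dx/dθ| = 3.33/0.012758 = 261.01 rad/s.
N = 60ω/(2π) = 2492.4 rpm.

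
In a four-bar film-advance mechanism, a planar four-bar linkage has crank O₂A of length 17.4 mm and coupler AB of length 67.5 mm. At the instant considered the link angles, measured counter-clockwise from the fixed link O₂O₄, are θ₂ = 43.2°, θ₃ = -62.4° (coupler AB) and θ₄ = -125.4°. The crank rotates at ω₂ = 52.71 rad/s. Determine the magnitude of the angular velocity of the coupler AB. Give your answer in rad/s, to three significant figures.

ω₂ = 52.71 rad/s
Differentiating the loop-closure r₂e^{iθ₂}+r₃e^{iθ₃}=r₁+r₄e^{iθ₄} gives r₂ω₂e^{iθ₂}+r₃ω₃e^{iθ₃}=r₄ω₄e^{iθ₄}.
Eliminating the other unknown: ω₃ = r₂ω₂ sin(θ₄−θ₂) / [r₃ sin(θ₃−θ₄)].
Numerator sine = -0.19766; denominator sine = +0.89101.
Result = 0.0174·52.71·(-0.19766) / (0.0675·(+0.89101)) = -3.0142 rad/s; magnitude 3.0142 rad/s.

3.01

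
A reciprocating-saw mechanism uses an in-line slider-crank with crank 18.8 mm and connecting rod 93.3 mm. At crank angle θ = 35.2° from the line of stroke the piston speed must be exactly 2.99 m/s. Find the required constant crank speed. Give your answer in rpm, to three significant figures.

2260

For an in-line slider-crank, |v_piston| = rω|sinθ|·[1 + r cosθ/√(L² − r² sin²θ)].
With r = 0.0188 m, L = 0.0933 m, θ = 35.2°: the bracketed kinematic factor |dx/dθ| = 0.012633 m.
ω = v/|dx/dθ| = 2.99/0.012633 = 236.67 rad/s.
N = 60ω/(2π) = 2260.1 rpm.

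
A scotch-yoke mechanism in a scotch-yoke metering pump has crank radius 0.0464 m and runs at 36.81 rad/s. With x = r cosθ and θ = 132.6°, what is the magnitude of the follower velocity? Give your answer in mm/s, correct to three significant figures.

ω = 36.81 rad/s
x = r cosθ ⇒ ẋ = −rω sinθ.
|v| = rω|sinθ| = 0.0464·36.81·|sin 132.6°| = 1.2572 m/s = 1257.2 mm/s.

1260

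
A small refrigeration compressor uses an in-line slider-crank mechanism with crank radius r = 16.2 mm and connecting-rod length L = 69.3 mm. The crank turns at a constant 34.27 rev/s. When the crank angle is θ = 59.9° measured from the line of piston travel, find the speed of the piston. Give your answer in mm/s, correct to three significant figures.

3380

ω = 2π·34.3 = 215.3 rad/s
For an in-line slider-crank, x = r cosθ + √(L² − r² sin²θ), so v = −rω sinθ·[1 + r cosθ/√(L² − r² sin²θ)].
With r = 0.0162 m, L = 0.0693 m, θ = 59.9°: √(L² − r² sin²θ) = 0.067868 m.
v = −0.0162·215.3·0.86515·[1 + 0.0162·0.50151/0.067868] = -3.3791 m/s.
|v| = 3.3791 m/s = 3379.1 mm/s.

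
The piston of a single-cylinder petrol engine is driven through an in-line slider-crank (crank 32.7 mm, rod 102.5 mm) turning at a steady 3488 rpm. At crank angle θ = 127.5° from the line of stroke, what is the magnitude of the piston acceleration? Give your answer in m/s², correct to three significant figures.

2990

ω = 2π·3488/60 = 365.3 rad/s
x(θ) = r cosθ + √(L² − r² sin²θ); with ω constant, a = ω²·d²x/dθ².
d²x/dθ² = −r cosθ − r²(cos2θ)/√u − r⁴ sin²2θ/(4u^{3/2}),  u = L² − r² sin²θ = 0.00983323 m².
Substituting r = 0.0327 m, L = 0.1025 m, θ = 127.5°: d²x/dθ² = +0.022424 m.
a = ω²·d²x/dθ² = (365.3)²·(+0.022424) = +2991.7 m/s²;  |a| = 2991.7 m/s².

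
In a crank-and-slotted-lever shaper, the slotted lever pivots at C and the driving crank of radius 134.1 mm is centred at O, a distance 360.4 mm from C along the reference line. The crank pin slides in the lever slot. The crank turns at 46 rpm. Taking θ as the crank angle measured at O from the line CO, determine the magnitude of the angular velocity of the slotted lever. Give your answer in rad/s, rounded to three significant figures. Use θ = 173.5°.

2.79

ω = 4.817 rad/s (from 46 rpm).
Crank pin A relative to C: A = (d + r cosθ, r sinθ); lever angle φ = atan2(r sinθ, d + r cosθ).
Differentiating tanφ: φ̇ = rω(d cosθ + r)/(d² + r² + 2dr cosθ).
d² + r² + 2dr cosθ = |CA|² = 0.051833 m²;  d cosθ + r = -0.22398 m.
|ω_lever| = |0.1341·4.817·-0.22398| / 0.051833 = 2.7914 rad/s.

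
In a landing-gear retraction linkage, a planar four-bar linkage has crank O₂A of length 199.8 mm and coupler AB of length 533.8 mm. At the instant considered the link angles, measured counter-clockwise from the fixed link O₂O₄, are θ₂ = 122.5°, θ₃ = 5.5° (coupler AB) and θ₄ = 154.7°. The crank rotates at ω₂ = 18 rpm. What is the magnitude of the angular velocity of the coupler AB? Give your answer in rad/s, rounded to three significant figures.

0.734

ω₂ = 1.885 rad/s (from 18 rpm).
Differentiating the loop-closure r₂e^{iθ₂}+r₃e^{iθ₃}=r₁+r₄e^{iθ₄} gives r₂ω₂e^{iθ₂}+r₃ω₃e^{iθ₃}=r₄ω₄e^{iθ₄}.
Eliminating the other unknown: ω₃ = r₂ω₂ sin(θ₄−θ₂) / [r₃ sin(θ₃−θ₄)].
Numerator sine = +0.53288; denominator sine = -0.51204.
Result = 0.1998·1.885·(+0.53288) / (0.5338·(-0.51204)) = -0.73424 rad/s; magnitude 0.73424 rad/s.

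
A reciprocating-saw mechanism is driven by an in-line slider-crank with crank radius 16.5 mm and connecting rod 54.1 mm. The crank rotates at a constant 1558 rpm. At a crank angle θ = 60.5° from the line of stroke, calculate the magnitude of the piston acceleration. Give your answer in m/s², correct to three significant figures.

147

ω = 2π·1558/60 = 163.2 rad/s
x(θ) = r cosθ + √(L² − r² sin²θ); with ω constant, a = ω²·d²x/dθ².
d²x/dθ² = −r cosθ − r²(cos2θ)/√u − r⁴ sin²2θ/(4u^{3/2}),  u = L² − r² sin²θ = 0.00272058 m².
Substituting r = 0.0165 m, L = 0.0541 m, θ = 60.5°: d²x/dθ² = -0.0055326 m.
a = ω²·d²x/dθ² = (163.2)²·(-0.0055326) = -147.27 m/s²;  |a| = 147.27 m/s².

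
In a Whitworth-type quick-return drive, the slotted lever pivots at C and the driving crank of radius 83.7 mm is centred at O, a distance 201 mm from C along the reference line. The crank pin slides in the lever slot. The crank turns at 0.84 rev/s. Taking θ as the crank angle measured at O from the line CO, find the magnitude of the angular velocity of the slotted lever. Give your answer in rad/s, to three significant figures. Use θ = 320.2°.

ω = 5.278 rad/s (from 0.84 rev/s).
Crank pin A relative to C: A = (d + r cosθ, r sinθ); lever angle φ = atan2(r sinθ, d + r cosθ).
Differentiating tanφ: φ̇ = rω(d cosθ + r)/(d² + r² + 2dr cosθ).
d² + r² + 2dr cosθ = |CA|² = 0.0732574 m²;  d cosθ + r = +0.23812 m.
|ω_lever| = |0.0837·5.278·+0.23812| / 0.0732574 = 1.4359 rad/s.

1.44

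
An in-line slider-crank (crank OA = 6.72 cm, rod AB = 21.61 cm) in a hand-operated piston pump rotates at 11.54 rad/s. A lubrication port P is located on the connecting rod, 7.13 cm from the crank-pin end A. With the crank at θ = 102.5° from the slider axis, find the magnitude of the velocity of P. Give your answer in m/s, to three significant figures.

0.748

ω = 11.54 rad/s.  Crank-pin speed |V_A| = rω = 0.77549 m/s, perpendicular to OA.
Rod angle: sinφ = −(r/L) sinθ ⇒ φ = -17.674°; ω_rod = −rω cosθ/√(L²−r²sin²θ) = +0.81518 rad/s.
V_P = V_A + ω_rod × AP, with AP = 0.0713 m along the rod.
Components: V_Px = −rω sinθ − a·ω_rod·sinφ = -0.73946 m/s;  V_Py = rω cosθ + a·ω_rod·cosφ = -0.11247 m/s.
|V_P| = √(V_Px² + V_Py²) = 0.74796 m/s.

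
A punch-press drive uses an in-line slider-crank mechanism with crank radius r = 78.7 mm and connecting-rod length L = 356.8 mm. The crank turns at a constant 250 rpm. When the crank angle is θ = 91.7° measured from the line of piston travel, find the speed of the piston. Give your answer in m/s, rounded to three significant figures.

2.05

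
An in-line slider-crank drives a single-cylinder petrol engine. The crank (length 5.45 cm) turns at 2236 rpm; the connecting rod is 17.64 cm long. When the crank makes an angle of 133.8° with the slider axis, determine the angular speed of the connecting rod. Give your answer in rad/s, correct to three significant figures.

51.4

ω = 234.2 rad/s (converted from 2236 rpm).
The rod makes angle φ with the slider axis where L sinφ = r sinθ; differentiating, L cosφ·φ̇ = r ω cosθ.
L cosφ = √(L² − r² sin²θ) = 0.17196 m.
|ω_rod| = r ω |cosθ| / √(L² − r² sin²θ) = 0.0545·234.2·0.69214/0.17196 = 51.365 rad/s.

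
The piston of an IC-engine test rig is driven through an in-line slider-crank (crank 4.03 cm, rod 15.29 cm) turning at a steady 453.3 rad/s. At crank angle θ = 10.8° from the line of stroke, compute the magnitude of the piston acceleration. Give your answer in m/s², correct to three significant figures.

ω = 453.3 rad/s
x(θ) = r cosθ + √(L² − r² sin²θ); with ω constant, a = ω²·d²x/dθ².
d²x/dθ² = −r cosθ − r²(cos2θ)/√u − r⁴ sin²2θ/(4u^{3/2}),  u = L² − r² sin²θ = 0.0233214 m².
Substituting r = 0.0403 m, L = 0.1529 m, θ = 10.8°: d²x/dθ² = -0.049499 m.
a = ω²·d²x/dθ² = (453.3)²·(-0.049499) = -10171 m/s²;  |a| = 10171 m/s².

10200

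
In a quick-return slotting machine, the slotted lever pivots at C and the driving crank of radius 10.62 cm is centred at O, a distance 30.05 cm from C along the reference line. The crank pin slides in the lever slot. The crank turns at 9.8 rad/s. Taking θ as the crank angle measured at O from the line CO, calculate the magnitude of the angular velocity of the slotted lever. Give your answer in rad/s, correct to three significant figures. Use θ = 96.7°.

0.787

ω = 9.8 rad/s
Crank pin A relative to C: A = (d + r cosθ, r sinθ); lever angle φ = atan2(r sinθ, d + r cosθ).
Differentiating tanφ: φ̇ = rω(d cosθ + r)/(d² + r² + 2dr cosθ).
d² + r² + 2dr cosθ = |CA|² = 0.094132 m²;  d cosθ + r = +0.07114 m.
|ω_lever| = |0.1062·9.8·+0.07114| / 0.094132 = 0.78656 rad/s.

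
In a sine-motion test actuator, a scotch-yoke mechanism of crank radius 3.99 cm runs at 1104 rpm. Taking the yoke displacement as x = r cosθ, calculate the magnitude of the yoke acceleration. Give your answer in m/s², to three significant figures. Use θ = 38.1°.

ω = 115.6 rad/s (from 1104 rpm).
x = r cosθ ⇒ ẍ = −rω² cosθ (ω constant).
|a| = rω²|cosθ| = 0.0399·(115.6)²·|cos 38.1°| = 419.67 m/s².

420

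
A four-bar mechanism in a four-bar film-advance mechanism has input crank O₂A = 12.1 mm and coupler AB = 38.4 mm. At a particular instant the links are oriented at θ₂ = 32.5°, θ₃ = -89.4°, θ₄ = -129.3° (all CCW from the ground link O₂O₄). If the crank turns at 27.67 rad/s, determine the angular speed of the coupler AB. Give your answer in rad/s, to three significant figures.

ω₂ = 27.67 rad/s
Differentiating the loop-closure r₂e^{iθ₂}+r₃e^{iθ₃}=r₁+r₄e^{iθ₄} gives r₂ω₂e^{iθ₂}+r₃ω₃e^{iθ₃}=r₄ω₄e^{iθ₄}.
Eliminating the other unknown: ω₃ = r₂ω₂ sin(θ₄−θ₂) / [r₃ sin(θ₃−θ₄)].
Numerator sine = -0.31233; denominator sine = +0.64145.
Result = 0.0121·27.67·(-0.31233) / (0.0384·(+0.64145)) = -4.2454 rad/s; magnitude 4.2454 rad/s.

4.25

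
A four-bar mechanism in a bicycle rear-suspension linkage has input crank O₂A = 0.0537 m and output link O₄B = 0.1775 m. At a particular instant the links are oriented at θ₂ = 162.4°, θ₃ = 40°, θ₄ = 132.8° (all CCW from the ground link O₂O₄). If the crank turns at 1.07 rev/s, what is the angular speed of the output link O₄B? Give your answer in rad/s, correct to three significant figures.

1.72

ω₂ = 6.723 rad/s (from 1.07 rev/s).
Differentiating the loop-closure r₂e^{iθ₂}+r₃e^{iθ₃}=r₁+r₄e^{iθ₄} gives r₂ω₂e^{iθ₂}+r₃ω₃e^{iθ₃}=r₄ω₄e^{iθ₄}.
Eliminating the other unknown: ω₄ = r₂ω₂ sin(θ₂−θ₃) / [r₄ sin(θ₄−θ₃)].
Numerator sine = +0.84433; denominator sine = +0.99881.
Result = 0.0537·6.723·(+0.84433) / (0.1775·(+0.99881)) = +1.7194 rad/s; magnitude 1.7194 rad/s.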